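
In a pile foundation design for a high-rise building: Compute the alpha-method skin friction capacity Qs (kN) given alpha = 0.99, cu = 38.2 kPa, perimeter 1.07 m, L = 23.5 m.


Using Qs = alpha * cu * perimeter * L
Qs = 0.99 * 38.2 * 1.07 * 23.5
Qs = 950.93 kN


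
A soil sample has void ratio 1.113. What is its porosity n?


Result: 0.5267

Derivation:
Using the relation n = e / (1 + e)
n = 1.113 / (1 + 1.113)
n = 1.113 / 2.113
n = 0.5267


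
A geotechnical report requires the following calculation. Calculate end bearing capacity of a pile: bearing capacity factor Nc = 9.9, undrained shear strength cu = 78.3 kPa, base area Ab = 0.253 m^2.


Using Qb = Nc * cu * Ab
Qb = 9.9 * 78.3 * 0.253
Qb = 196.12 kN


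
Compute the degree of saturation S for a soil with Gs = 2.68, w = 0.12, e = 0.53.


Using S = Gs * w / e
S = 2.68 * 0.12 / 0.53
S = 0.6068


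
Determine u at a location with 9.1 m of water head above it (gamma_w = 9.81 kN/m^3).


Using u = gamma_w * h_w
u = 9.81 * 9.1
u = 89.27 kPa


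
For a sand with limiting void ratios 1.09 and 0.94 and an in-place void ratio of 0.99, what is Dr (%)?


Result: 66.67 %

Derivation:
Using Dr = (e_max - e) / (e_max - e_min) * 100
e_max - e = 1.09 - 0.99 = 0.1
e_max - e_min = 1.09 - 0.94 = 0.15
Dr = 0.1 / 0.15 * 100
Dr = 66.67 %


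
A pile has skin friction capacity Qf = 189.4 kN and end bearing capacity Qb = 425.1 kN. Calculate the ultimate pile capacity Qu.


Using Qu = Qf + Qb
Qu = 189.4 + 425.1
Qu = 614.5 kN


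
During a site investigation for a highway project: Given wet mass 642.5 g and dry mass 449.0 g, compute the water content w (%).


Result: 43.1 %

Derivation:
Using w = (m_wet - m_dry) / m_dry * 100
m_wet - m_dry = 642.5 - 449.0 = 193.5 g
w = 193.5 / 449.0 * 100
w = 43.1 %


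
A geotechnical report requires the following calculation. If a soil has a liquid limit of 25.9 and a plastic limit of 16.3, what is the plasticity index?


Result: 9.6

Derivation:
Using PI = LL - PL
PI = 25.9 - 16.3
PI = 9.6


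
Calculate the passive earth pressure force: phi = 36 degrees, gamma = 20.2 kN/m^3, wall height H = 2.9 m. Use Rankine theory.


Result: 327.18 kN/m

Derivation:
Compute passive earth pressure coefficient:
Kp = tan^2(45 + phi/2) = tan^2(63.0) = 3.85184
Compute passive force:
Pp = 0.5 * Kp * gamma * H^2
Pp = 0.5 * 3.85184 * 20.2 * 2.9^2
Pp = 327.18 kN/m


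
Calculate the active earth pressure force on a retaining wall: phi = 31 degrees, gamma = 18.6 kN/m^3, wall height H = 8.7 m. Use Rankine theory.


Compute active earth pressure coefficient:
Ka = tan^2(45 - phi/2) = tan^2(29.5) = 0.320099
Compute active force:
Pa = 0.5 * Ka * gamma * H^2
Pa = 0.5 * 0.320099 * 18.6 * 8.7^2
Pa = 225.32 kN/m


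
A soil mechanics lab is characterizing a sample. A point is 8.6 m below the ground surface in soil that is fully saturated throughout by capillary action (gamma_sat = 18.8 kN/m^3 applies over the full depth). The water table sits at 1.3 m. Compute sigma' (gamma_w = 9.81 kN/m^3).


Total stress = gamma_sat * depth
sigma = 18.8 * 8.6 = 161.68 kPa
Pore water pressure u = gamma_w * (depth - d_wt)
u = 9.81 * (8.6 - 1.3) = 71.613 kPa
Effective stress = sigma - u
sigma' = 161.68 - 71.613 = 90.07 kPa


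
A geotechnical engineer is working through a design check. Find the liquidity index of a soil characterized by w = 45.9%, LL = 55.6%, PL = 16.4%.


Result: 0.753

Derivation:
First compute the plasticity index:
PI = LL - PL = 55.6 - 16.4 = 39.2
Then compute the liquidity index:
LI = (w - PL) / PI
LI = (45.9 - 16.4) / 39.2
LI = 0.753


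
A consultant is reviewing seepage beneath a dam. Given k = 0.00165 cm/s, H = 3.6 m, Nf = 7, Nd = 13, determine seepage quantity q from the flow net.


Result: 3.198e-05 m^3/s per m

Derivation:
Convert k to m/s for unit consistency with H:
k = 0.00165 cm/s = 0.00165 / 100 m/s = 1.65e-05 m/s
Using q = k * H * Nf / Nd
Nf / Nd = 7 / 13 = 0.5385
q = 1.65e-05 * 3.6 * 0.5385
q = 3.198e-05 m^3/s per m


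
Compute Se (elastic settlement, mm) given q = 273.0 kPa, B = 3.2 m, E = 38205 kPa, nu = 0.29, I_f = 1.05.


Result: 21.99 mm

Derivation:
Using Se = q * B * (1 - nu^2) * I_f / E
1 - nu^2 = 1 - 0.29^2 = 0.9159
Se = 273.0 * 3.2 * 0.9159 * 1.05 / 38205
Se = 0.021990 m
Convert to mm: Se = 0.021990 * 1000 = 21.99 mm


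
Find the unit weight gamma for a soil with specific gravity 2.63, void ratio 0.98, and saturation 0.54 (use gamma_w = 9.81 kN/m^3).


Result: 15.652 kN/m^3

Derivation:
Using gamma = gamma_w * (Gs + S*e) / (1 + e)
Numerator: Gs + S*e = 2.63 + 0.54*0.98 = 3.1592
Denominator: 1 + e = 1 + 0.98 = 1.98
gamma = 9.81 * 3.1592 / 1.98
gamma = 15.652 kN/m^3


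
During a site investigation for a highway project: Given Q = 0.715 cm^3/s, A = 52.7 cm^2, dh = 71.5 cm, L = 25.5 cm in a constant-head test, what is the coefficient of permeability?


Compute hydraulic gradient:
i = dh / L = 71.5 / 25.5 = 2.80392
Then apply Darcy's law:
k = Q / (A * i)
k = 0.715 / (52.7 * 2.80392)
k = 0.715 / 147.767
k = 0.004839 cm/s


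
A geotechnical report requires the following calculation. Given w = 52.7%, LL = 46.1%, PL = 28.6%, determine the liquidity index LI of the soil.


Result: 1.377

Derivation:
First compute the plasticity index:
PI = LL - PL = 46.1 - 28.6 = 17.5
Then compute the liquidity index:
LI = (w - PL) / PI
LI = (52.7 - 28.6) / 17.5
LI = 1.377


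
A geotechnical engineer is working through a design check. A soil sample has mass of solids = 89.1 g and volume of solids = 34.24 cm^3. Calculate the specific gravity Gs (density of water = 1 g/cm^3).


Using Gs = m_s / (V_s * rho_w)
Since rho_w = 1 g/cm^3:
Gs = 89.1 / 34.24
Gs = 2.602


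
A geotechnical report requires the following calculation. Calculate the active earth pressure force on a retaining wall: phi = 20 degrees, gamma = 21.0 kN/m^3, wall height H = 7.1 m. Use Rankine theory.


Compute active earth pressure coefficient:
Ka = tan^2(45 - phi/2) = tan^2(35.0) = 0.490291
Compute active force:
Pa = 0.5 * Ka * gamma * H^2
Pa = 0.5 * 0.490291 * 21.0 * 7.1^2
Pa = 259.51 kN/m


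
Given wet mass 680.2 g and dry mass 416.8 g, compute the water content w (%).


Using w = (m_wet - m_dry) / m_dry * 100
m_wet - m_dry = 680.2 - 416.8 = 263.4 g
w = 263.4 / 416.8 * 100
w = 63.2 %


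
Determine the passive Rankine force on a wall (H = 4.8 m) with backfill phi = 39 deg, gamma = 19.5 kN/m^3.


Result: 987.4 kN/m

Derivation:
Compute passive earth pressure coefficient:
Kp = tan^2(45 + phi/2) = tan^2(64.5) = 4.395495
Compute passive force:
Pp = 0.5 * Kp * gamma * H^2
Pp = 0.5 * 4.395495 * 19.5 * 4.8^2
Pp = 987.4 kN/m


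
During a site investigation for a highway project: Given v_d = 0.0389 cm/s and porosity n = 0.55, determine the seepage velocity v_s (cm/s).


Using v_s = v_d / n
v_s = 0.0389 / 0.55
v_s = 0.07073 cm/s


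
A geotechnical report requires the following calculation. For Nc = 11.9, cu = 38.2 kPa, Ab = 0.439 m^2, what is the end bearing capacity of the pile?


Using Qb = Nc * cu * Ab
Qb = 11.9 * 38.2 * 0.439
Qb = 199.56 kN


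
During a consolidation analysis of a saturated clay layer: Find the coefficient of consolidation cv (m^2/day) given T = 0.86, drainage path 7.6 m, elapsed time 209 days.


Using cv = T * H_dr^2 / t
H_dr^2 = 7.6^2 = 57.76
cv = 0.86 * 57.76 / 209
cv = 0.23767 m^2/day


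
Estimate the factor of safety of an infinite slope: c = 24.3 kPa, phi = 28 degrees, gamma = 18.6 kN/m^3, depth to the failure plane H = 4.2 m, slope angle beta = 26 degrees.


Using Fs = c / (gamma*H*sin(beta)*cos(beta)) + tan(phi)/tan(beta)
Cohesion contribution = 24.3 / (18.6*4.2*sin(26)*cos(26))
Cohesion contribution = 0.789481
Friction contribution = tan(28)/tan(26) = 1.09017
Fs = 0.789481 + 1.09017
Fs = 1.88


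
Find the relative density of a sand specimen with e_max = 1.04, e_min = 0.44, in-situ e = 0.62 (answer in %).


Result: 70.0 %

Derivation:
Using Dr = (e_max - e) / (e_max - e_min) * 100
e_max - e = 1.04 - 0.62 = 0.42
e_max - e_min = 1.04 - 0.44 = 0.6
Dr = 0.42 / 0.6 * 100
Dr = 70.0 %


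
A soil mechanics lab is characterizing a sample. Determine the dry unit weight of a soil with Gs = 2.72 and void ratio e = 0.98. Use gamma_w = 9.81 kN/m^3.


Result: 13.476 kN/m^3

Derivation:
Using gamma_d = Gs * gamma_w / (1 + e)
gamma_d = 2.72 * 9.81 / (1 + 0.98)
gamma_d = 2.72 * 9.81 / 1.98
gamma_d = 13.476 kN/m^3


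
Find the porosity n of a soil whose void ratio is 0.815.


Result: 0.449

Derivation:
Using the relation n = e / (1 + e)
n = 0.815 / (1 + 0.815)
n = 0.815 / 1.815
n = 0.449


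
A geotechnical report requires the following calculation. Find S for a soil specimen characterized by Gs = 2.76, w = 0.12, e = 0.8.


Using S = Gs * w / e
S = 2.76 * 0.12 / 0.8
S = 0.414


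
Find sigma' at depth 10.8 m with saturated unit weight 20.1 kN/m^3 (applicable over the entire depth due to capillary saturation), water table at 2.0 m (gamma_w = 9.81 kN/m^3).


Total stress = gamma_sat * depth
sigma = 20.1 * 10.8 = 217.08 kPa
Pore water pressure u = gamma_w * (depth - d_wt)
u = 9.81 * (10.8 - 2.0) = 86.328 kPa
Effective stress = sigma - u
sigma' = 217.08 - 86.328 = 130.75 kPa


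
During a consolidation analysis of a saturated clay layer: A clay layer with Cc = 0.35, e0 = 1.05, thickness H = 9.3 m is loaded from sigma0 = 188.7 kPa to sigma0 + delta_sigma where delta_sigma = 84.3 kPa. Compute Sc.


Using Sc = Cc * H / (1 + e0) * log10((sigma0 + delta_sigma) / sigma0)
Stress ratio = (188.7 + 84.3) / 188.7 = 1.44674
log10(1.44674) = 0.160391
Cc * H / (1 + e0) = 0.35 * 9.3 / (1 + 1.05) = 1.5878
Sc = 1.5878 * 0.160391
Sc = 0.2547 m


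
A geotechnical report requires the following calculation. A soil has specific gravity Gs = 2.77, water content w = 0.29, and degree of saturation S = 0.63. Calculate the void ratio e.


Using the relation e = Gs * w / S
e = 2.77 * 0.29 / 0.63
e = 1.2751


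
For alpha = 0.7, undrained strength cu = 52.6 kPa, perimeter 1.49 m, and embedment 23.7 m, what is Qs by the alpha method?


Using Qs = alpha * cu * perimeter * L
Qs = 0.7 * 52.6 * 1.49 * 23.7
Qs = 1300.22 kN


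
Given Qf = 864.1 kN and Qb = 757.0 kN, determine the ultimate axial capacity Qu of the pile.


Result: 1621.1 kN

Derivation:
Using Qu = Qf + Qb
Qu = 864.1 + 757.0
Qu = 1621.1 kN


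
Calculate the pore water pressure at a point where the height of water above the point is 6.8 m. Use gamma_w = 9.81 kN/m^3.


Using u = gamma_w * h_w
u = 9.81 * 6.8
u = 66.71 kPa


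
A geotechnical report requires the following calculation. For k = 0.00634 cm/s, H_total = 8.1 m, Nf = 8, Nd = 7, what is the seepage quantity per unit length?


Convert k to m/s for unit consistency with H:
k = 0.00634 cm/s = 0.00634 / 100 m/s = 6.34e-05 m/s
Using q = k * H * Nf / Nd
Nf / Nd = 8 / 7 = 1.1429
q = 6.34e-05 * 8.1 * 1.1429
q = 0.0005869 m^3/s per m


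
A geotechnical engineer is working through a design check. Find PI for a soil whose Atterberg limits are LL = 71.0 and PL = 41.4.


Using PI = LL - PL
PI = 71.0 - 41.4
PI = 29.6


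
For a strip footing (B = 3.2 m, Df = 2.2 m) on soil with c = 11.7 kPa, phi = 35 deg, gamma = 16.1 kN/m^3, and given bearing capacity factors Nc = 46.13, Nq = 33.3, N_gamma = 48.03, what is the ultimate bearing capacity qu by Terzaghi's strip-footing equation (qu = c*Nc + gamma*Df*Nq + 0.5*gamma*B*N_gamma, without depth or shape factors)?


Compute qu = c*Nc + gamma*Df*Nq + 0.5*gamma*B*N_gamma
Term 1: 11.7 * 46.13 = 539.721
Term 2: 16.1 * 2.2 * 33.3 = 1179.486
Term 3: 0.5 * 16.1 * 3.2 * 48.03 = 1237.2528
qu = 539.721 + 1179.486 + 1237.2528
qu = 2956.46 kPa


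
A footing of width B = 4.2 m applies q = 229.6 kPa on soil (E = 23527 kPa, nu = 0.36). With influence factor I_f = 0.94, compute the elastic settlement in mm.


Using Se = q * B * (1 - nu^2) * I_f / E
1 - nu^2 = 1 - 0.36^2 = 0.8704
Se = 229.6 * 4.2 * 0.8704 * 0.94 / 23527
Se = 0.033535 m
Convert to mm: Se = 0.033535 * 1000 = 33.535 mm


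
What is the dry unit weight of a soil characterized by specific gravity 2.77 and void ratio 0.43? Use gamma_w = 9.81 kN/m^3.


Using gamma_d = Gs * gamma_w / (1 + e)
gamma_d = 2.77 * 9.81 / (1 + 0.43)
gamma_d = 2.77 * 9.81 / 1.43
gamma_d = 19.003 kN/m^3


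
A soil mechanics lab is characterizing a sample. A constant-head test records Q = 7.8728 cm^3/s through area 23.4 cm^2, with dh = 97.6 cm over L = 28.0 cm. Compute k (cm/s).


Compute hydraulic gradient:
i = dh / L = 97.6 / 28.0 = 3.48571
Then apply Darcy's law:
k = Q / (A * i)
k = 7.8728 / (23.4 * 3.48571)
k = 7.8728 / 81.5657
k = 0.096521 cm/s


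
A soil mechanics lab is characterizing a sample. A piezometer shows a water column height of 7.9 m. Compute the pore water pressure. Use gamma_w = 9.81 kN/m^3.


Using u = gamma_w * h_w
u = 9.81 * 7.9
u = 77.5 kPa


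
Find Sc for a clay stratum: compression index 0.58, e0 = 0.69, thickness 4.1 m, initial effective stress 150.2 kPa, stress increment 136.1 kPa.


Using Sc = Cc * H / (1 + e0) * log10((sigma0 + delta_sigma) / sigma0)
Stress ratio = (150.2 + 136.1) / 150.2 = 1.90613
log10(1.90613) = 0.280151
Cc * H / (1 + e0) = 0.58 * 4.1 / (1 + 0.69) = 1.4071
Sc = 1.4071 * 0.280151
Sc = 0.3942 m


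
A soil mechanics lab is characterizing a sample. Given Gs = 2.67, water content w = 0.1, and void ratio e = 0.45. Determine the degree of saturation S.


Using S = Gs * w / e
S = 2.67 * 0.1 / 0.45
S = 0.5933


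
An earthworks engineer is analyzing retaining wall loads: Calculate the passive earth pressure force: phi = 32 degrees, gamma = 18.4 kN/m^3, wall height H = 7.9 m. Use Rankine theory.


Result: 1868.69 kN/m

Derivation:
Compute passive earth pressure coefficient:
Kp = tan^2(45 + phi/2) = tan^2(61.0) = 3.254588
Compute passive force:
Pp = 0.5 * Kp * gamma * H^2
Pp = 0.5 * 3.254588 * 18.4 * 7.9^2
Pp = 1868.69 kN/m


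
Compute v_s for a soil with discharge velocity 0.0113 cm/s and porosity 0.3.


Using v_s = v_d / n
v_s = 0.0113 / 0.3
v_s = 0.03767 cm/s


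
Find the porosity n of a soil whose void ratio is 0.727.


Using the relation n = e / (1 + e)
n = 0.727 / (1 + 0.727)
n = 0.727 / 1.727
n = 0.421


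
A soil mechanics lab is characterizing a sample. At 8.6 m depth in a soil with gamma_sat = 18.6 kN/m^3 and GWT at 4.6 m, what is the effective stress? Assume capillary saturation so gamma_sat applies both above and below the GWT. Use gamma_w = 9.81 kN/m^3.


Result: 120.72 kPa

Derivation:
Total stress = gamma_sat * depth
sigma = 18.6 * 8.6 = 159.96 kPa
Pore water pressure u = gamma_w * (depth - d_wt)
u = 9.81 * (8.6 - 4.6) = 39.24 kPa
Effective stress = sigma - u
sigma' = 159.96 - 39.24 = 120.72 kPa


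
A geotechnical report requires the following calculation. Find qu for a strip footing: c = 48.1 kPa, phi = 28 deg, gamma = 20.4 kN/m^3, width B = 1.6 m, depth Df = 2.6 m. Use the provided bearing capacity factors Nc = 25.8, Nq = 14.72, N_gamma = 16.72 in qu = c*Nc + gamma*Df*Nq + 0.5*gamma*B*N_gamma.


Result: 2294.6 kPa

Derivation:
Compute qu = c*Nc + gamma*Df*Nq + 0.5*gamma*B*N_gamma
Term 1: 48.1 * 25.8 = 1240.98
Term 2: 20.4 * 2.6 * 14.72 = 780.7488
Term 3: 0.5 * 20.4 * 1.6 * 16.72 = 272.8704
qu = 1240.98 + 780.7488 + 272.8704
qu = 2294.6 kPa


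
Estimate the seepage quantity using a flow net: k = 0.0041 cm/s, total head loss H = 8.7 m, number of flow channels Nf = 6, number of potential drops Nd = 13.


Result: 0.0001646 m^3/s per m

Derivation:
Convert k to m/s for unit consistency with H:
k = 0.0041 cm/s = 0.0041 / 100 m/s = 4.1e-05 m/s
Using q = k * H * Nf / Nd
Nf / Nd = 6 / 13 = 0.4615
q = 4.1e-05 * 8.7 * 0.4615
q = 0.0001646 m^3/s per m


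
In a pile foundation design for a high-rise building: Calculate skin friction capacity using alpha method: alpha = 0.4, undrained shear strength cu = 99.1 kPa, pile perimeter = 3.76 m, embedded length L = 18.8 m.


Using Qs = alpha * cu * perimeter * L
Qs = 0.4 * 99.1 * 3.76 * 18.8
Qs = 2802.07 kN


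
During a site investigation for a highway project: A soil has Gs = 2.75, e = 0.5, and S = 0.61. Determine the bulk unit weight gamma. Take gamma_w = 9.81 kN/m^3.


Using gamma = gamma_w * (Gs + S*e) / (1 + e)
Numerator: Gs + S*e = 2.75 + 0.61*0.5 = 3.055
Denominator: 1 + e = 1 + 0.5 = 1.5
gamma = 9.81 * 3.055 / 1.5
gamma = 19.98 kN/m^3


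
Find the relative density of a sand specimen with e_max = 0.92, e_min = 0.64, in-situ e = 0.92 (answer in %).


Using Dr = (e_max - e) / (e_max - e_min) * 100
e_max - e = 0.92 - 0.92 = 0.0
e_max - e_min = 0.92 - 0.64 = 0.28
Dr = 0.0 / 0.28 * 100
Dr = 0.0 %


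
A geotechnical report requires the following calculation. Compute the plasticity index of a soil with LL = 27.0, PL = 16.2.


Result: 10.8

Derivation:
Using PI = LL - PL
PI = 27.0 - 16.2
PI = 10.8


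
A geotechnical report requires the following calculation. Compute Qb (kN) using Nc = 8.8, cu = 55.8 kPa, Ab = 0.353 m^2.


Using Qb = Nc * cu * Ab
Qb = 8.8 * 55.8 * 0.353
Qb = 173.34 kN


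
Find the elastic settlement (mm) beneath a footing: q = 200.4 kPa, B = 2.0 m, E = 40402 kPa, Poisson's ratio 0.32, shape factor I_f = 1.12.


Result: 9.973 mm

Derivation:
Using Se = q * B * (1 - nu^2) * I_f / E
1 - nu^2 = 1 - 0.32^2 = 0.8976
Se = 200.4 * 2.0 * 0.8976 * 1.12 / 40402
Se = 0.009973 m
Convert to mm: Se = 0.009973 * 1000 = 9.973 mm


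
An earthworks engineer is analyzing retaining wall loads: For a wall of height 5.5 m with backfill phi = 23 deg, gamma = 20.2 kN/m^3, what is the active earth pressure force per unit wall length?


Result: 133.85 kN/m

Derivation:
Compute active earth pressure coefficient:
Ka = tan^2(45 - phi/2) = tan^2(33.5) = 0.438092
Compute active force:
Pa = 0.5 * Ka * gamma * H^2
Pa = 0.5 * 0.438092 * 20.2 * 5.5^2
Pa = 133.85 kN/m


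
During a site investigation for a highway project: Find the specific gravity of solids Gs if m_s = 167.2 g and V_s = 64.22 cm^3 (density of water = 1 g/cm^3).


Using Gs = m_s / (V_s * rho_w)
Since rho_w = 1 g/cm^3:
Gs = 167.2 / 64.22
Gs = 2.604


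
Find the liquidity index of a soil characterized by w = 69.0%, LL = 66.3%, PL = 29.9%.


First compute the plasticity index:
PI = LL - PL = 66.3 - 29.9 = 36.4
Then compute the liquidity index:
LI = (w - PL) / PI
LI = (69.0 - 29.9) / 36.4
LI = 1.074


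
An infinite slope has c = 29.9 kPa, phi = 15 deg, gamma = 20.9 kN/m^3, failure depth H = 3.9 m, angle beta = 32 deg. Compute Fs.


Using Fs = c / (gamma*H*sin(beta)*cos(beta)) + tan(phi)/tan(beta)
Cohesion contribution = 29.9 / (20.9*3.9*sin(32)*cos(32))
Cohesion contribution = 0.816263
Friction contribution = tan(15)/tan(32) = 0.428808
Fs = 0.816263 + 0.428808
Fs = 1.245


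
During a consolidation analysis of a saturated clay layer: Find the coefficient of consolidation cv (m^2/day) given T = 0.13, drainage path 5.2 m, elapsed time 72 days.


Using cv = T * H_dr^2 / t
H_dr^2 = 5.2^2 = 27.04
cv = 0.13 * 27.04 / 72
cv = 0.04882 m^2/day


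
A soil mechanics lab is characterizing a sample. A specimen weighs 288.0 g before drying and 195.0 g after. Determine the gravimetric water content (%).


Using w = (m_wet - m_dry) / m_dry * 100
m_wet - m_dry = 288.0 - 195.0 = 93.0 g
w = 93.0 / 195.0 * 100
w = 47.69 %


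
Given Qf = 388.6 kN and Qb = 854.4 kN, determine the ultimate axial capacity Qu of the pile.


Using Qu = Qf + Qb
Qu = 388.6 + 854.4
Qu = 1243.0 kN


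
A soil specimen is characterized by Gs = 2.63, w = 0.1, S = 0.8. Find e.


Using the relation e = Gs * w / S
e = 2.63 * 0.1 / 0.8
e = 0.3287


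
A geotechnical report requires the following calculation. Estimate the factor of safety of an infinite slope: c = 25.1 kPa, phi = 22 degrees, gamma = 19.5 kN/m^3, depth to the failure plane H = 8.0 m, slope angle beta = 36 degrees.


Using Fs = c / (gamma*H*sin(beta)*cos(beta)) + tan(phi)/tan(beta)
Cohesion contribution = 25.1 / (19.5*8.0*sin(36)*cos(36))
Cohesion contribution = 0.338355
Friction contribution = tan(22)/tan(36) = 0.556094
Fs = 0.338355 + 0.556094
Fs = 0.894


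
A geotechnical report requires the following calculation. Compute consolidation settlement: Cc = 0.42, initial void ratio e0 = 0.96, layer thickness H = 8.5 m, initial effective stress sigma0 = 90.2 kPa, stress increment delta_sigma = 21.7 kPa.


Result: 0.1705 m

Derivation:
Using Sc = Cc * H / (1 + e0) * log10((sigma0 + delta_sigma) / sigma0)
Stress ratio = (90.2 + 21.7) / 90.2 = 1.24058
log10(1.24058) = 0.0936235
Cc * H / (1 + e0) = 0.42 * 8.5 / (1 + 0.96) = 1.82143
Sc = 1.82143 * 0.0936235
Sc = 0.1705 m


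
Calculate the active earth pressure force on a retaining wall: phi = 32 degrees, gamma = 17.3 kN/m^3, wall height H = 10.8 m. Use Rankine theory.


Compute active earth pressure coefficient:
Ka = tan^2(45 - phi/2) = tan^2(29.0) = 0.307259
Compute active force:
Pa = 0.5 * Ka * gamma * H^2
Pa = 0.5 * 0.307259 * 17.3 * 10.8^2
Pa = 310.0 kN/m


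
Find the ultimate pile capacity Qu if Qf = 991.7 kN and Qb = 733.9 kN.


Using Qu = Qf + Qb
Qu = 991.7 + 733.9
Qu = 1725.6 kN


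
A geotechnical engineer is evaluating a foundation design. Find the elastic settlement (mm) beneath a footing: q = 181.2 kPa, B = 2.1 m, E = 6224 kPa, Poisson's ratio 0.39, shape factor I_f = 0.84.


Result: 43.544 mm

Derivation:
Using Se = q * B * (1 - nu^2) * I_f / E
1 - nu^2 = 1 - 0.39^2 = 0.8479
Se = 181.2 * 2.1 * 0.8479 * 0.84 / 6224
Se = 0.043544 m
Convert to mm: Se = 0.043544 * 1000 = 43.544 mm


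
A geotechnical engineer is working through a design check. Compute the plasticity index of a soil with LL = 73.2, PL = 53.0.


Using PI = LL - PL
PI = 73.2 - 53.0
PI = 20.2


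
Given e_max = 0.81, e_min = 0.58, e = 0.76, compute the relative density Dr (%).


Using Dr = (e_max - e) / (e_max - e_min) * 100
e_max - e = 0.81 - 0.76 = 0.05
e_max - e_min = 0.81 - 0.58 = 0.23
Dr = 0.05 / 0.23 * 100
Dr = 21.74 %


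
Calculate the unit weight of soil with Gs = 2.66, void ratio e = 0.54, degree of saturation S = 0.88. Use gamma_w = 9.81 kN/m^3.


Using gamma = gamma_w * (Gs + S*e) / (1 + e)
Numerator: Gs + S*e = 2.66 + 0.88*0.54 = 3.1352
Denominator: 1 + e = 1 + 0.54 = 1.54
gamma = 9.81 * 3.1352 / 1.54
gamma = 19.972 kN/m^3


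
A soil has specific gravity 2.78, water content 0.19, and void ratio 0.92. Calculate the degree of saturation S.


Using S = Gs * w / e
S = 2.78 * 0.19 / 0.92
S = 0.5741


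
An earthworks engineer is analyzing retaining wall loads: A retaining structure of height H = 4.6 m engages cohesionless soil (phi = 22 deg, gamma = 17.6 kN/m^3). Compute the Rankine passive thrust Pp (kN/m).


Compute passive earth pressure coefficient:
Kp = tan^2(45 + phi/2) = tan^2(56.0) = 2.197987
Compute passive force:
Pp = 0.5 * Kp * gamma * H^2
Pp = 0.5 * 2.197987 * 17.6 * 4.6^2
Pp = 409.28 kN/m


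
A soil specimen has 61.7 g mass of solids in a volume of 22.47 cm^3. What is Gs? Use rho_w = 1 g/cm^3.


Using Gs = m_s / (V_s * rho_w)
Since rho_w = 1 g/cm^3:
Gs = 61.7 / 22.47
Gs = 2.746


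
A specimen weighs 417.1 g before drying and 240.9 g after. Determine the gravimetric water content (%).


Using w = (m_wet - m_dry) / m_dry * 100
m_wet - m_dry = 417.1 - 240.9 = 176.2 g
w = 176.2 / 240.9 * 100
w = 73.14 %


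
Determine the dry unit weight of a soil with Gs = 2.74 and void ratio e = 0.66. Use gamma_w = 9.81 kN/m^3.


Result: 16.192 kN/m^3

Derivation:
Using gamma_d = Gs * gamma_w / (1 + e)
gamma_d = 2.74 * 9.81 / (1 + 0.66)
gamma_d = 2.74 * 9.81 / 1.66
gamma_d = 16.192 kN/m^3


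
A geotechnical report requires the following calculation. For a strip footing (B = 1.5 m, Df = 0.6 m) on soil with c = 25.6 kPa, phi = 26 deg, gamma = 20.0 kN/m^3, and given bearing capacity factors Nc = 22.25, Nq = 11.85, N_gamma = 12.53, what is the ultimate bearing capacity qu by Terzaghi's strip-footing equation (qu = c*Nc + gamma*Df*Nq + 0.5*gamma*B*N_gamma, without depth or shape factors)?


Result: 899.75 kPa

Derivation:
Compute qu = c*Nc + gamma*Df*Nq + 0.5*gamma*B*N_gamma
Term 1: 25.6 * 22.25 = 569.6
Term 2: 20.0 * 0.6 * 11.85 = 142.2
Term 3: 0.5 * 20.0 * 1.5 * 12.53 = 187.95
qu = 569.6 + 142.2 + 187.95
qu = 899.75 kPa


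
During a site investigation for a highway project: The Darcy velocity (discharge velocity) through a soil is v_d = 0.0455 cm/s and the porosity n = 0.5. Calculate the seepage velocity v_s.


Result: 0.091 cm/s

Derivation:
Using v_s = v_d / n
v_s = 0.0455 / 0.5
v_s = 0.091 cm/s


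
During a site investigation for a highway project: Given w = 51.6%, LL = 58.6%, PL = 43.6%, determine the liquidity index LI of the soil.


Result: 0.533

Derivation:
First compute the plasticity index:
PI = LL - PL = 58.6 - 43.6 = 15.0
Then compute the liquidity index:
LI = (w - PL) / PI
LI = (51.6 - 43.6) / 15.0
LI = 0.533


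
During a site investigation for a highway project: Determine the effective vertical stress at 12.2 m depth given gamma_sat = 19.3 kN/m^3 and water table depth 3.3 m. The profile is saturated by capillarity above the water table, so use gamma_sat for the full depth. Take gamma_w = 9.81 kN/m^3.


Total stress = gamma_sat * depth
sigma = 19.3 * 12.2 = 235.46 kPa
Pore water pressure u = gamma_w * (depth - d_wt)
u = 9.81 * (12.2 - 3.3) = 87.309 kPa
Effective stress = sigma - u
sigma' = 235.46 - 87.309 = 148.15 kPa


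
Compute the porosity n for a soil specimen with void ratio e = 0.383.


Result: 0.2769

Derivation:
Using the relation n = e / (1 + e)
n = 0.383 / (1 + 0.383)
n = 0.383 / 1.383
n = 0.2769


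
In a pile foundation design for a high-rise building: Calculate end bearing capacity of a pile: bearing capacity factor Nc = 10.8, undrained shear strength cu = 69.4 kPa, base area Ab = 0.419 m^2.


Using Qb = Nc * cu * Ab
Qb = 10.8 * 69.4 * 0.419
Qb = 314.05 kN


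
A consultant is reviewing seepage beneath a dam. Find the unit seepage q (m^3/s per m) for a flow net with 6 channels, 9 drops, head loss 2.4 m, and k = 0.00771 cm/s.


Convert k to m/s for unit consistency with H:
k = 0.00771 cm/s = 0.00771 / 100 m/s = 7.71e-05 m/s
Using q = k * H * Nf / Nd
Nf / Nd = 6 / 9 = 0.6667
q = 7.71e-05 * 2.4 * 0.6667
q = 0.0001234 m^3/s per m


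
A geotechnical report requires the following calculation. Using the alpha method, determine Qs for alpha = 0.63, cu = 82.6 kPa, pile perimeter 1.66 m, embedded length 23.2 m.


Result: 2004.09 kN

Derivation:
Using Qs = alpha * cu * perimeter * L
Qs = 0.63 * 82.6 * 1.66 * 23.2
Qs = 2004.09 kN


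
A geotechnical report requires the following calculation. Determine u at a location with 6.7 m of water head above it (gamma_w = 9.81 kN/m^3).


Using u = gamma_w * h_w
u = 9.81 * 6.7
u = 65.73 kPa


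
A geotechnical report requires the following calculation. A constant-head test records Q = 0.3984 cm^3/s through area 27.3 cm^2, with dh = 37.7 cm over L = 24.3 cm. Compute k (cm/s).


Result: 0.009406 cm/s

Derivation:
Compute hydraulic gradient:
i = dh / L = 37.7 / 24.3 = 1.55144
Then apply Darcy's law:
k = Q / (A * i)
k = 0.3984 / (27.3 * 1.55144)
k = 0.3984 / 42.3543
k = 0.009406 cm/s


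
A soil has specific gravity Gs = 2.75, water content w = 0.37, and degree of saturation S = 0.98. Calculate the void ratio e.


Using the relation e = Gs * w / S
e = 2.75 * 0.37 / 0.98
e = 1.0383


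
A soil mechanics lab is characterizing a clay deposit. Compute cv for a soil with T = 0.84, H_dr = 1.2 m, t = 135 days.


Result: 0.00896 m^2/day

Derivation:
Using cv = T * H_dr^2 / t
H_dr^2 = 1.2^2 = 1.44
cv = 0.84 * 1.44 / 135
cv = 0.00896 m^2/day


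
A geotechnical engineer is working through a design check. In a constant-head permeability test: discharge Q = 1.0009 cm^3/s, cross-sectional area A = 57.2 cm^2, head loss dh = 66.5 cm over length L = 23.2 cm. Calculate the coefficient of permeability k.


Result: 0.006105 cm/s

Derivation:
Compute hydraulic gradient:
i = dh / L = 66.5 / 23.2 = 2.86638
Then apply Darcy's law:
k = Q / (A * i)
k = 1.0009 / (57.2 * 2.86638)
k = 1.0009 / 163.957
k = 0.006105 cm/s


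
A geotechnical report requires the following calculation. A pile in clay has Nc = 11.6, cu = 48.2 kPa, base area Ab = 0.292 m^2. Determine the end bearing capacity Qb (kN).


Result: 163.26 kN

Derivation:
Using Qb = Nc * cu * Ab
Qb = 11.6 * 48.2 * 0.292
Qb = 163.26 kN


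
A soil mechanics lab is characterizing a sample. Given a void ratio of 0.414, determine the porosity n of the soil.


Result: 0.2928

Derivation:
Using the relation n = e / (1 + e)
n = 0.414 / (1 + 0.414)
n = 0.414 / 1.414
n = 0.2928


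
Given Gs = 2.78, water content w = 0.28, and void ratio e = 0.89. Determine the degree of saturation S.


Using S = Gs * w / e
S = 2.78 * 0.28 / 0.89
S = 0.8746


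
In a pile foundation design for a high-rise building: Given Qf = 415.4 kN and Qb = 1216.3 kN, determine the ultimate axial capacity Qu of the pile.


Using Qu = Qf + Qb
Qu = 415.4 + 1216.3
Qu = 1631.7 kN


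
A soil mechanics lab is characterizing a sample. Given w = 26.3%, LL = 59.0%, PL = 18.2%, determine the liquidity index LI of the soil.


First compute the plasticity index:
PI = LL - PL = 59.0 - 18.2 = 40.8
Then compute the liquidity index:
LI = (w - PL) / PI
LI = (26.3 - 18.2) / 40.8
LI = 0.199


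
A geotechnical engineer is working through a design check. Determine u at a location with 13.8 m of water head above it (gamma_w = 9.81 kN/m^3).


Using u = gamma_w * h_w
u = 9.81 * 13.8
u = 135.38 kPa


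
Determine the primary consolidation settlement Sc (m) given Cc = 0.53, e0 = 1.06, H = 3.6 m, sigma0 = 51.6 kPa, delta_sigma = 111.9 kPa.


Using Sc = Cc * H / (1 + e0) * log10((sigma0 + delta_sigma) / sigma0)
Stress ratio = (51.6 + 111.9) / 51.6 = 3.1686
log10(3.1686) = 0.500868
Cc * H / (1 + e0) = 0.53 * 3.6 / (1 + 1.06) = 0.926214
Sc = 0.926214 * 0.500868
Sc = 0.4639 m


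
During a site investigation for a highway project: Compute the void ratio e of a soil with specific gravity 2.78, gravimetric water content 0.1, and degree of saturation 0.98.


Using the relation e = Gs * w / S
e = 2.78 * 0.1 / 0.98
e = 0.2837


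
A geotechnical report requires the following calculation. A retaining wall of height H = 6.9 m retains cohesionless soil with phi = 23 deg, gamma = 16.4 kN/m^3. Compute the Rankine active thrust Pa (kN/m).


Result: 171.03 kN/m

Derivation:
Compute active earth pressure coefficient:
Ka = tan^2(45 - phi/2) = tan^2(33.5) = 0.438092
Compute active force:
Pa = 0.5 * Ka * gamma * H^2
Pa = 0.5 * 0.438092 * 16.4 * 6.9^2
Pa = 171.03 kN/m


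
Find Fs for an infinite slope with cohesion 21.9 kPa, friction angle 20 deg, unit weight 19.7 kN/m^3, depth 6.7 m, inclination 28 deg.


Using Fs = c / (gamma*H*sin(beta)*cos(beta)) + tan(phi)/tan(beta)
Cohesion contribution = 21.9 / (19.7*6.7*sin(28)*cos(28))
Cohesion contribution = 0.400275
Friction contribution = tan(20)/tan(28) = 0.684528
Fs = 0.400275 + 0.684528
Fs = 1.085


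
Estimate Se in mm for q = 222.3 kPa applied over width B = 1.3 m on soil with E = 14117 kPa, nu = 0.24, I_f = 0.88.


Result: 16.977 mm

Derivation:
Using Se = q * B * (1 - nu^2) * I_f / E
1 - nu^2 = 1 - 0.24^2 = 0.9424
Se = 222.3 * 1.3 * 0.9424 * 0.88 / 14117
Se = 0.016977 m
Convert to mm: Se = 0.016977 * 1000 = 16.977 mm


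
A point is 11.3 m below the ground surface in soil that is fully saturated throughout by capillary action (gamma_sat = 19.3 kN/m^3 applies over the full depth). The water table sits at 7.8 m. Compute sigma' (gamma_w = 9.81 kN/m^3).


Result: 183.76 kPa

Derivation:
Total stress = gamma_sat * depth
sigma = 19.3 * 11.3 = 218.09 kPa
Pore water pressure u = gamma_w * (depth - d_wt)
u = 9.81 * (11.3 - 7.8) = 34.335 kPa
Effective stress = sigma - u
sigma' = 218.09 - 34.335 = 183.76 kPa


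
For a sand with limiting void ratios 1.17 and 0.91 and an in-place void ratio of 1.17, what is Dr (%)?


Using Dr = (e_max - e) / (e_max - e_min) * 100
e_max - e = 1.17 - 1.17 = 0.0
e_max - e_min = 1.17 - 0.91 = 0.26
Dr = 0.0 / 0.26 * 100
Dr = 0.0 %


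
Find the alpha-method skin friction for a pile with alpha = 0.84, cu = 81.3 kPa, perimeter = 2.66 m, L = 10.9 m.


Using Qs = alpha * cu * perimeter * L
Qs = 0.84 * 81.3 * 2.66 * 10.9
Qs = 1980.06 kN


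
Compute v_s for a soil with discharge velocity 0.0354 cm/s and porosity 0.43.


Using v_s = v_d / n
v_s = 0.0354 / 0.43
v_s = 0.08233 cm/s


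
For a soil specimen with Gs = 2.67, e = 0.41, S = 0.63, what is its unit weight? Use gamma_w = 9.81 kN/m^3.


Using gamma = gamma_w * (Gs + S*e) / (1 + e)
Numerator: Gs + S*e = 2.67 + 0.63*0.41 = 2.9283
Denominator: 1 + e = 1 + 0.41 = 1.41
gamma = 9.81 * 2.9283 / 1.41
gamma = 20.373 kN/m^3


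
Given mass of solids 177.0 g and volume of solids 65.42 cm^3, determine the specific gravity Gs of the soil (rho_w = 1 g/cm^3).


Using Gs = m_s / (V_s * rho_w)
Since rho_w = 1 g/cm^3:
Gs = 177.0 / 65.42
Gs = 2.706


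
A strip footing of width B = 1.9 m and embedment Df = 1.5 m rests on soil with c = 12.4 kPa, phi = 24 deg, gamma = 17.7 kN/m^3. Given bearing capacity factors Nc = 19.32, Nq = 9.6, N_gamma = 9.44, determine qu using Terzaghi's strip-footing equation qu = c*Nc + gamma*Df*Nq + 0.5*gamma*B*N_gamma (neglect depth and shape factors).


Result: 653.18 kPa

Derivation:
Compute qu = c*Nc + gamma*Df*Nq + 0.5*gamma*B*N_gamma
Term 1: 12.4 * 19.32 = 239.568
Term 2: 17.7 * 1.5 * 9.6 = 254.88
Term 3: 0.5 * 17.7 * 1.9 * 9.44 = 158.7336
qu = 239.568 + 254.88 + 158.7336
qu = 653.18 kPa


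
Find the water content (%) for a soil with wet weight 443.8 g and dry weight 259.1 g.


Result: 71.29 %

Derivation:
Using w = (m_wet - m_dry) / m_dry * 100
m_wet - m_dry = 443.8 - 259.1 = 184.7 g
w = 184.7 / 259.1 * 100
w = 71.29 %


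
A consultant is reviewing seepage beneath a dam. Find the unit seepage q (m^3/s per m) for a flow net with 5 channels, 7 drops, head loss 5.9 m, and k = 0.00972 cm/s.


Result: 0.0004096 m^3/s per m

Derivation:
Convert k to m/s for unit consistency with H:
k = 0.00972 cm/s = 0.00972 / 100 m/s = 9.72e-05 m/s
Using q = k * H * Nf / Nd
Nf / Nd = 5 / 7 = 0.7143
q = 9.72e-05 * 5.9 * 0.7143
q = 0.0004096 m^3/s per m


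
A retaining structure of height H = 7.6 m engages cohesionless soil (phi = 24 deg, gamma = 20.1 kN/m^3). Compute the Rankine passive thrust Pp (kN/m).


Compute passive earth pressure coefficient:
Kp = tan^2(45 + phi/2) = tan^2(57.0) = 2.371184
Compute passive force:
Pp = 0.5 * Kp * gamma * H^2
Pp = 0.5 * 2.371184 * 20.1 * 7.6^2
Pp = 1376.44 kN/m


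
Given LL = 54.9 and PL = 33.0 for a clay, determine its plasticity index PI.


Result: 21.9

Derivation:
Using PI = LL - PL
PI = 54.9 - 33.0
PI = 21.9


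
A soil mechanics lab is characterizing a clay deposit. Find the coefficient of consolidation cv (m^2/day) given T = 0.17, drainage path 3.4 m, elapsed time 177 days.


Result: 0.0111 m^2/day

Derivation:
Using cv = T * H_dr^2 / t
H_dr^2 = 3.4^2 = 11.56
cv = 0.17 * 11.56 / 177
cv = 0.0111 m^2/day


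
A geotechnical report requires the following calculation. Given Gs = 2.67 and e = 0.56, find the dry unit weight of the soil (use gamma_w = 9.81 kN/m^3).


Result: 16.79 kN/m^3

Derivation:
Using gamma_d = Gs * gamma_w / (1 + e)
gamma_d = 2.67 * 9.81 / (1 + 0.56)
gamma_d = 2.67 * 9.81 / 1.56
gamma_d = 16.79 kN/m^3


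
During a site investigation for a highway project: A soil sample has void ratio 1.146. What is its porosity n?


Result: 0.534

Derivation:
Using the relation n = e / (1 + e)
n = 1.146 / (1 + 1.146)
n = 1.146 / 2.146
n = 0.534


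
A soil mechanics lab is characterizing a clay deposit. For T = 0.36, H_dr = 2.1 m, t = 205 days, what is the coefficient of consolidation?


Result: 0.00774 m^2/day

Derivation:
Using cv = T * H_dr^2 / t
H_dr^2 = 2.1^2 = 4.41
cv = 0.36 * 4.41 / 205
cv = 0.00774 m^2/day


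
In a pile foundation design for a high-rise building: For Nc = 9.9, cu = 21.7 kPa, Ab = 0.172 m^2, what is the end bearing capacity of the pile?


Result: 36.95 kN

Derivation:
Using Qb = Nc * cu * Ab
Qb = 9.9 * 21.7 * 0.172
Qb = 36.95 kN


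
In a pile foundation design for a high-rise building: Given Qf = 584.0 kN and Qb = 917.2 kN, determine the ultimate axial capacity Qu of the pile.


Result: 1501.2 kN

Derivation:
Using Qu = Qf + Qb
Qu = 584.0 + 917.2
Qu = 1501.2 kN


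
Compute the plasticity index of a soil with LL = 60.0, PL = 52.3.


Using PI = LL - PL
PI = 60.0 - 52.3
PI = 7.7


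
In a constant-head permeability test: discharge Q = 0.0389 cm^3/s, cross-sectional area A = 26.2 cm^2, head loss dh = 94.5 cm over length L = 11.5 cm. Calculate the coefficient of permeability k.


Result: 0.000181 cm/s

Derivation:
Compute hydraulic gradient:
i = dh / L = 94.5 / 11.5 = 8.21739
Then apply Darcy's law:
k = Q / (A * i)
k = 0.0389 / (26.2 * 8.21739)
k = 0.0389 / 215.296
k = 0.000181 cm/s


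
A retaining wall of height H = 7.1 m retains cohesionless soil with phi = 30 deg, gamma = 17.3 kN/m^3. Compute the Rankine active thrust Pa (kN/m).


Compute active earth pressure coefficient:
Ka = tan^2(45 - phi/2) = tan^2(30.0) = 0.333333
Compute active force:
Pa = 0.5 * Ka * gamma * H^2
Pa = 0.5 * 0.333333 * 17.3 * 7.1^2
Pa = 145.35 kN/m


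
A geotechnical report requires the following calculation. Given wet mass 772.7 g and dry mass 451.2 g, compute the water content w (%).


Result: 71.25 %

Derivation:
Using w = (m_wet - m_dry) / m_dry * 100
m_wet - m_dry = 772.7 - 451.2 = 321.5 g
w = 321.5 / 451.2 * 100
w = 71.25 %


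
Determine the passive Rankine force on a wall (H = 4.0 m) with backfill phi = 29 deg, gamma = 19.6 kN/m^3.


Result: 451.91 kN/m

Derivation:
Compute passive earth pressure coefficient:
Kp = tan^2(45 + phi/2) = tan^2(59.5) = 2.88206
Compute passive force:
Pp = 0.5 * Kp * gamma * H^2
Pp = 0.5 * 2.88206 * 19.6 * 4.0^2
Pp = 451.91 kN/m


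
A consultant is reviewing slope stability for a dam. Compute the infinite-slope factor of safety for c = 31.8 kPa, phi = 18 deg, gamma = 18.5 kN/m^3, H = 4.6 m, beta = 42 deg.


Using Fs = c / (gamma*H*sin(beta)*cos(beta)) + tan(phi)/tan(beta)
Cohesion contribution = 31.8 / (18.5*4.6*sin(42)*cos(42))
Cohesion contribution = 0.751473
Friction contribution = tan(18)/tan(42) = 0.36086
Fs = 0.751473 + 0.36086
Fs = 1.112


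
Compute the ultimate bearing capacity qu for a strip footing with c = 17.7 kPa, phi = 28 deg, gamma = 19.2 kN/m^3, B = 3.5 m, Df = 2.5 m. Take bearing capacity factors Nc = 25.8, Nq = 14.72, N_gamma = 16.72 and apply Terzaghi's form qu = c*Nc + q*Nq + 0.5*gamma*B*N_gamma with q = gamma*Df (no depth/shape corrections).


Compute qu = c*Nc + gamma*Df*Nq + 0.5*gamma*B*N_gamma
Term 1: 17.7 * 25.8 = 456.66
Term 2: 19.2 * 2.5 * 14.72 = 706.56
Term 3: 0.5 * 19.2 * 3.5 * 16.72 = 561.792
qu = 456.66 + 706.56 + 561.792
qu = 1725.01 kPa


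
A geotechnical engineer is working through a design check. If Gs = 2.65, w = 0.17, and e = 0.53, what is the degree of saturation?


Using S = Gs * w / e
S = 2.65 * 0.17 / 0.53
S = 0.85


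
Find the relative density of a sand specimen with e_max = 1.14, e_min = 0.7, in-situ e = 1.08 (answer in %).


Using Dr = (e_max - e) / (e_max - e_min) * 100
e_max - e = 1.14 - 1.08 = 0.06
e_max - e_min = 1.14 - 0.7 = 0.44
Dr = 0.06 / 0.44 * 100
Dr = 13.64 %


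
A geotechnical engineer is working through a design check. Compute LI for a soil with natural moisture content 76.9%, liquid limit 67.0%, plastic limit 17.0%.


First compute the plasticity index:
PI = LL - PL = 67.0 - 17.0 = 50.0
Then compute the liquidity index:
LI = (w - PL) / PI
LI = (76.9 - 17.0) / 50.0
LI = 1.198


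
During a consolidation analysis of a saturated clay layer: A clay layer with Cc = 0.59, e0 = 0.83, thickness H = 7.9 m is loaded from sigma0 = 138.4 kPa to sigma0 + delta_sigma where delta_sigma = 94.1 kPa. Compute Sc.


Using Sc = Cc * H / (1 + e0) * log10((sigma0 + delta_sigma) / sigma0)
Stress ratio = (138.4 + 94.1) / 138.4 = 1.67991
log10(1.67991) = 0.225287
Cc * H / (1 + e0) = 0.59 * 7.9 / (1 + 0.83) = 2.54699
Sc = 2.54699 * 0.225287
Sc = 0.5738 m
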